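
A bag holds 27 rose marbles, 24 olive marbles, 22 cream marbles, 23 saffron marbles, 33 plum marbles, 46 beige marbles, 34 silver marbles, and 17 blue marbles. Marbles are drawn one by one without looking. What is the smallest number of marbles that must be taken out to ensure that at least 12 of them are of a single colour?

An adversary could hand out at most 11 marbles per colour: 11 + 11 + 11 + 11 + 11 + 11 + 11 + 11 = 88 marbles and still no colour has 12.
One more marble lands in a colour already at 11, so 89 draws are enough and 88 are not.

89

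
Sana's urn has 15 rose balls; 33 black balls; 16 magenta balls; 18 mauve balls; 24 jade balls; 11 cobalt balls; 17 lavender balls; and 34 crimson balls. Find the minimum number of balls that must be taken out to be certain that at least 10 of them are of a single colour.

73

An adversary could hand out at most 9 balls per colour: 9 + 9 + 9 + 9 + 9 + 9 + 9 + 9 = 72 balls and still no colour has 10.
By the pigeonhole principle, one more ball lands in a colour already at 9, so 73 draws are enough and 72 are not.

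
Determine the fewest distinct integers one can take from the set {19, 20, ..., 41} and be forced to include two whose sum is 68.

A set avoiding the sum 68 can contain at most one of each pair {x, 68−x}, plus the 9 elements whose complement lies outside the range or equal to its own complement.
The integers 19, …, 34 (16 of them) are such a set: any two sum to at least 19+20 = 39 and at most 33+34 = 67 < 68.
Any 17th integer completes one of the 7 pairs, so 17 choices force a sum of 68.

17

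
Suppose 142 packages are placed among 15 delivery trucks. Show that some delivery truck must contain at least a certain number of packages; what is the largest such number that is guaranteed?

By the pigeonhole principle, the 15 delivery trucks are the holes and the 142 packages are the pigeons.
If every delivery truck held at most 9 packages, the total would be at most 15 × 9 = 135, which is less than 142.
So some delivery truck holds at least ⌈142/15⌉ = 10 packages.

10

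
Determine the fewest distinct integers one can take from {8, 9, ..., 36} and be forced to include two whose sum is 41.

Two chosen integers sum to 41 exactly when both halves of some pair {x, 41−x} with 8 ≤ x ≤ 41−x ≤ 33 are chosen — 13 such pairs.
The remaining 3 elements (those with no distinct partner in range) can never complete a 41-sum, so the worst case takes all of them and one from each pair: 3 + 13 = 16.
Pigeonhole: the 17th integer has to be the second member of some pair, so 16 + 1 = 17.

17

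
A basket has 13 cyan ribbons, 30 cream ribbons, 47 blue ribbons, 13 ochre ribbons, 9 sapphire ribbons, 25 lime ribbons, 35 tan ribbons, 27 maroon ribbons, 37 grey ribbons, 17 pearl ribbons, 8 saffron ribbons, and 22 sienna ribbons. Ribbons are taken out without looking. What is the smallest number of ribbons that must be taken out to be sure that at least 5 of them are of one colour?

Put each drawn ribbon into a box by colour. The largest draw with every box below 5 takes min(count, 4) from each colour.
Σ min(cᵢ, 4) = 4 + 4 + 4 + 4 + 4 + 4 + 4 + 4 + 4 + 4 + 4 + 4 = 48.
Draw number 48 + 1 = 49 must push one box to 5.

49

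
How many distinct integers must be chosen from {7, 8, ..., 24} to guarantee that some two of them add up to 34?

Group the elements by complementary pair {x, 34−x}: {10,24}, {11,23}, {12,22}, …, giving 7 two-element pairs, the single value 17 (it cannot pair with itself since the integers are distinct), and 3 integers whose partner 34−x falls outside [7,24].
By the pigeonhole principle, treating each of those 11 groups as a pigeonhole, one can pick one integer per group — 11 integers — with no two summing to 34.
The 12th integer lands in an occupied pair, forcing a sum of 34.

12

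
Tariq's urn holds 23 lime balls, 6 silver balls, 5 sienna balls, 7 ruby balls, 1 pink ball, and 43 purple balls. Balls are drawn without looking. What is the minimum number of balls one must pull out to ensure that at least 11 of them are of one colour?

40

An adversary could hand out at most 10 balls per colour (4 colours run out sooner): 10 + 6 + 5 + 7 + 1 + 10 = 39 balls and still no colour has 11.
Pigeonhole: one more ball lands in a colour already at 10, so 40 draws are enough and 39 are not.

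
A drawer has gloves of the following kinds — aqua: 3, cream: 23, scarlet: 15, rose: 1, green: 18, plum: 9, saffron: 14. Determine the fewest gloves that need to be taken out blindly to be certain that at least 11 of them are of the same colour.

54

The 7 colours are the holes; the gloves drawn are the pigeons.
To avoid 11 of any one colour, the worst case takes at most 10 of each colour, or every glove of a colour that has fewer than 10.
That gives 3 + 10 + 10 + 1 + 10 + 9 + 10 = 53 gloves with no colour reaching 11.
The next glove forces some colour to 11, so 53 + 1 = 54.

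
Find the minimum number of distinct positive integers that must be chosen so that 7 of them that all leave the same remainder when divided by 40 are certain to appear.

The 40 residue classes mod 40 are the pigeonholes.
With 240 integers one could put 6 in each residue class and have no class reach 7.
The 241st integer pushes some class to 7, so 40·6 + 1 = 241.

241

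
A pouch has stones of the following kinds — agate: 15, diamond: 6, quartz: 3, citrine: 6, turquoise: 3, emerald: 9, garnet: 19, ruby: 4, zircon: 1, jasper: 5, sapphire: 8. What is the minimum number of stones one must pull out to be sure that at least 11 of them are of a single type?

Put each drawn stone into a box by type. The largest draw with every box below 11 takes min(count, 10) from each type; types with fewer than 10 contribute all they have.
Σ min(cᵢ, 10) = 10 + 6 + 3 + 6 + 3 + 9 + 10 + 4 + 1 + 5 + 8 = 65.
Draw number 65 + 1 = 66 must push one box to 11.

66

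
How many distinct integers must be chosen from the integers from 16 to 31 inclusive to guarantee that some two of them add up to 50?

A set avoiding the sum 50 can contain at most one of each pair {x, 50−x}, plus the 4 elements whose complement lies outside the range or equal to its own complement.
The integers 16, …, 25 (10 of them) are such a set: any two sum to at least 16+17 = 33 and at most 24+25 = 49 < 50.
Any 11th integer completes one of the 6 pairs, so 11 choices force a sum of 50.

11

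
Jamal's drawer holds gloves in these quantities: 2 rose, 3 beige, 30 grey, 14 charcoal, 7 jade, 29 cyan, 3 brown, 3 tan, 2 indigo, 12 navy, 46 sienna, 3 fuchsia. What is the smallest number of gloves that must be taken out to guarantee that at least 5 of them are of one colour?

An adversary could hand out at most 4 gloves per colour (6 colours run out sooner): 2 + 3 + 4 + 4 + 4 + 4 + 3 + 3 + 2 + 4 + 4 + 3 = 40 gloves and still no colour has 5.
One more glove lands in a colour already at 4, so 41 draws are enough and 40 are not.

41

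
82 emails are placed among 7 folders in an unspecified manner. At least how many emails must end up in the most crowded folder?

12

Pigeonhole: the 7 folders are the holes and the 82 emails are the pigeons.
If every folder held at most 11 emails, the total would be at most 7 × 11 = 77, which is less than 82.
So some folder holds at least ⌈82/7⌉ = 12 emails.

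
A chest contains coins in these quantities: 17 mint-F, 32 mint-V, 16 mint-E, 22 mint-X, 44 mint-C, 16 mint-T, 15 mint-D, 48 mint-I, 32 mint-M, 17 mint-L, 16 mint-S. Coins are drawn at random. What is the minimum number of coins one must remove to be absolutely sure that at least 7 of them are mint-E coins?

266

In the worst case for collecting mint-E coins, every non-mint-E coin comes out first.
There are 17 + 32 + 22 + 44 + 16 + 15 + 48 + 32 + 17 + 16 = 259 non-mint-E coins altogether.
After those, each further coin must be mint-E, so 259 + 7 = 266 draws guarantee 7 mint-E coins.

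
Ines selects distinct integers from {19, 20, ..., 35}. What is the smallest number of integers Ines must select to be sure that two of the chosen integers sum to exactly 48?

13

Two chosen integers sum to 48 exactly when both halves of some pair {x, 48−x} with 19 ≤ x ≤ 48−x ≤ 29 are chosen — 5 such pairs.
The remaining 7 elements (those with no distinct partner in range) can never complete a 48-sum, so the worst case takes all of them and one from each pair: 7 + 5 = 12.
By the pigeonhole principle, the 13th integer has to be the second member of some pair, so 12 + 1 = 13.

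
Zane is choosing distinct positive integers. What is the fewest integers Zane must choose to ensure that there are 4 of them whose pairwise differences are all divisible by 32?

97

Integers whose pairwise differences are multiples of 32 are exactly those sharing a remainder mod 32. The 32 residue classes mod 32 are the pigeonholes.
With 96 integers one could put 3 in each residue class and have no class reach 4.
The 97th integer pushes some class to 4, so 32·3 + 1 = 97.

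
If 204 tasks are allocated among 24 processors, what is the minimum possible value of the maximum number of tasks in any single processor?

9

The 24 processors are the holes and the 204 tasks are the pigeons.
If every processor held at most 8 tasks, the total would be at most 24 × 8 = 192, which is less than 204.
So some processor holds at least ⌈204/24⌉ = 9 tasks.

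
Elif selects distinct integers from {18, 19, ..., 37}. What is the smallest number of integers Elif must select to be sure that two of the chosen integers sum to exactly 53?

12

A set avoiding the sum 53 can contain at most one of each pair {x, 53−x}, plus the 2 elements whose complement lies outside the range.
The integers 27, …, 37 (11 of them) are such a set: any two sum to at least 27+28 = 55 > 53.
Pigeonhole: any 12th integer completes one of the 9 pairs, so 12 choices force a sum of 53.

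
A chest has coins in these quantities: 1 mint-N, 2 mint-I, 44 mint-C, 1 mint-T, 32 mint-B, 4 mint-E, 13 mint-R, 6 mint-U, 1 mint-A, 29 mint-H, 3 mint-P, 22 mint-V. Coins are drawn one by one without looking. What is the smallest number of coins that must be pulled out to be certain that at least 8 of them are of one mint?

By pigeonhole, put each drawn coin into a box by mint. The largest draw with every box below 8 takes min(count, 7) from each mint; mints with fewer than 7 contribute all they have.
Σ min(cᵢ, 7) = 1 + 2 + 7 + 1 + 7 + 4 + 7 + 6 + 1 + 7 + 3 + 7 = 53.
Draw number 53 + 1 = 54 must push one box to 8.

54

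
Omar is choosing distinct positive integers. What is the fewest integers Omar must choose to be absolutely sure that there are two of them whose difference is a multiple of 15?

16

Integers whose pairwise differences are multiples of 15 are exactly those sharing a remainder mod 15. By the pigeonhole principle, the 15 residue classes mod 15 are the pigeonholes.
With 15 integers one could put 1 in each residue class and have no class reach 2.
The 16th integer pushes some class to 2, so 15·1 + 1 = 16.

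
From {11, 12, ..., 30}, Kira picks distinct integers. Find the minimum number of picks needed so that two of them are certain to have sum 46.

14

Two chosen integers sum to 46 exactly when both halves of some pair {x, 46−x} with 16 ≤ x ≤ 46−x ≤ 30 are chosen — 7 such pairs.
The remaining 6 elements (those with no distinct partner in range) can never complete a 46-sum, so the worst case takes all of them and one from each pair: 6 + 7 = 13.
The 14th integer has to be the second member of some pair, so 13 + 1 = 14.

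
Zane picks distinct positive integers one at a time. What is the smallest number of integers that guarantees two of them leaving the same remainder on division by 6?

The 6 residue classes mod 6 are the pigeonholes.
With 6 integers one could put 1 in each residue class and have no class reach 2.
The 7th integer pushes some class to 2, so 6·1 + 1 = 7.

7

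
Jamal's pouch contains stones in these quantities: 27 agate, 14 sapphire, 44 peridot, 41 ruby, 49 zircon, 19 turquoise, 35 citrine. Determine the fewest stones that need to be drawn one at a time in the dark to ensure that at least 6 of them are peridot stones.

In the worst case for collecting peridot stones, every non-peridot stone comes out first.
There are 27 + 14 + 41 + 49 + 19 + 35 = 185 non-peridot stones altogether.
After those, each further stone must be peridot, so 185 + 6 = 191 draws guarantee 6 peridot stones.

191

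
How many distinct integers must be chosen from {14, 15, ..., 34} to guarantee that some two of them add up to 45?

Two chosen integers sum to 45 exactly when both halves of some pair {x, 45−x} with 14 ≤ x ≤ 45−x ≤ 31 are chosen — 9 such pairs.
The remaining 3 elements (those with no distinct partner in range) can never complete a 45-sum, so the worst case takes all of them and one from each pair: 3 + 9 = 12.
Pigeonhole: the 13th integer has to be the second member of some pair, so 12 + 1 = 13.

13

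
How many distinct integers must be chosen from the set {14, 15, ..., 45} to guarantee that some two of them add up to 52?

21

A set avoiding the sum 52 can contain at most one of each pair {x, 52−x}, plus the 8 elements whose complement lies outside the range or equal to its own complement.
The integers 26, …, 45 (20 of them) are such a set: any two sum to at least 26+27 = 53 > 52.
Pigeonhole: any 21st integer completes one of the 12 pairs, so 21 choices force a sum of 52.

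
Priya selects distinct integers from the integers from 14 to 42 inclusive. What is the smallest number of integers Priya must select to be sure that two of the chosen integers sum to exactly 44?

22

A set avoiding the sum 44 can contain at most one of each pair {x, 44−x}, plus the 13 elements whose complement lies outside the range or equal to its own complement.
The integers 22, …, 42 (21 of them) are such a set: any two sum to at least 22+23 = 45 > 44.
Pigeonhole: any 22nd integer completes one of the 8 pairs, so 22 choices force a sum of 44.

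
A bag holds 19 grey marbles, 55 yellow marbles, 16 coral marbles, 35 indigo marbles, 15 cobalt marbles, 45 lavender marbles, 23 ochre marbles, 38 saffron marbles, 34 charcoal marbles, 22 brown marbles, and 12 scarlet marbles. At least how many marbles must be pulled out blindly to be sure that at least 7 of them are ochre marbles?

298

In the worst case for collecting ochre marbles, every non-ochre marble comes out first.
There are 19 + 55 + 16 + 35 + 15 + 45 + 38 + 34 + 22 + 12 = 291 non-ochre marbles altogether.
After those, each further marble must be ochre, so 291 + 7 = 298 draws guarantee 7 ochre marbles.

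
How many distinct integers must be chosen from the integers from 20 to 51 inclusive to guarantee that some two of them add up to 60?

23

A set avoiding the sum 60 can contain at most one of each pair {x, 60−x}, plus the 12 elements whose complement lies outside the range or equal to its own complement.
The integers 30, …, 51 (22 of them) are such a set: any two sum to at least 30+31 = 61 > 60.
Pigeonhole: any 23rd integer completes one of the 10 pairs, so 23 choices force a sum of 60.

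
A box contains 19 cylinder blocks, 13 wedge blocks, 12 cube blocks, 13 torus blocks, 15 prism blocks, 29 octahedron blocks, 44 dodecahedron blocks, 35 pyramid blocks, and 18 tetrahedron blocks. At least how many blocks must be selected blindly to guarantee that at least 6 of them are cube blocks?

192

In the worst case for collecting cube blocks, every non-cube block comes out first.
There are 19 + 13 + 13 + 15 + 29 + 44 + 35 + 18 = 186 non-cube blocks altogether.
After those, each further block must be cube, so 186 + 6 = 192 draws guarantee 6 cube blocks.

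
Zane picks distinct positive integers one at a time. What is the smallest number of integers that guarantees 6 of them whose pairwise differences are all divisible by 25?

Integers whose pairwise differences are multiples of 25 are exactly those sharing a remainder mod 25. The 25 residue classes mod 25 are the pigeonholes.
With 125 integers one could put 5 in each residue class and have no class reach 6.
The 126th integer pushes some class to 6, so 25·5 + 1 = 126.

126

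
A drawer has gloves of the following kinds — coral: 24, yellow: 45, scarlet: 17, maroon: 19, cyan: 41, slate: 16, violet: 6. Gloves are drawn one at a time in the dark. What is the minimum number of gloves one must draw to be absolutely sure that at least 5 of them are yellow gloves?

128

In the worst case for collecting yellow gloves, every non-yellow glove comes out first.
There are 24 + 17 + 19 + 41 + 16 + 6 = 123 non-yellow gloves altogether.
After those, each further glove must be yellow, so 123 + 5 = 128 draws guarantee 5 yellow gloves.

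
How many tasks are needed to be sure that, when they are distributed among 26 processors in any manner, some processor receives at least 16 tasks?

391

With 390 tasks one could put exactly 15 in each of the 26 processors, and no processor would reach 16.
By the pigeonhole principle, one more task must land in a processor that already has 15, giving it 16.
So 26 × 15 + 1 = 391 tasks are required.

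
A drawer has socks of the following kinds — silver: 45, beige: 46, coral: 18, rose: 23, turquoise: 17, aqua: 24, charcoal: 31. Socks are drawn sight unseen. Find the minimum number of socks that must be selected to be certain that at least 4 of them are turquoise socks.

191

In the worst case for collecting turquoise socks, every non-turquoise sock comes out first.
There are 45 + 46 + 18 + 23 + 24 + 31 = 187 non-turquoise socks altogether.
After those, each further sock must be turquoise, so 187 + 4 = 191 draws guarantee 4 turquoise socks.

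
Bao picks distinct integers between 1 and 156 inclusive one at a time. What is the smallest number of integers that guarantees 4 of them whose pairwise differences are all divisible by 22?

67

Integers whose pairwise differences are multiples of 22 are exactly those sharing a remainder mod 22. The 22 residue classes mod 22 are the pigeonholes.
With 66 integers one could put 3 in each residue class and have no class reach 4.
The 67th integer pushes some class to 4, so 22·3 + 1 = 67.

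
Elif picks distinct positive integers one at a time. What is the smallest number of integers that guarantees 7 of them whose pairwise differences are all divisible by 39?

Integers whose pairwise differences are multiples of 39 are exactly those sharing a remainder mod 39. The 39 residue classes mod 39 are the pigeonholes.
With 234 integers one could put 6 in each residue class and have no class reach 7.
The 235th integer pushes some class to 7, so 39·6 + 1 = 235.

235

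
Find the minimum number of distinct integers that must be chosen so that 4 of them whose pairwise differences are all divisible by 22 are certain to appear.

Integers whose pairwise differences are multiples of 22 are exactly those sharing a remainder mod 22. The 22 residue classes mod 22 are the pigeonholes.
With 66 integers one could put 3 in each residue class and have no class reach 4.
The 67th integer pushes some class to 4, so 22·3 + 1 = 67.

67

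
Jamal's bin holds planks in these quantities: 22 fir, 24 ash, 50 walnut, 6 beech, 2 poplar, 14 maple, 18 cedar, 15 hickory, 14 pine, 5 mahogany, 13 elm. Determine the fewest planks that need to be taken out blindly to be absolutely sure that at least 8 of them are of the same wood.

Pigeonhole: the 11 woods are the holes; the planks drawn are the pigeons.
To avoid 8 of any one wood, the worst case takes at most 7 of each wood, or every plank of a wood that has fewer than 7.
That gives 7 + 7 + 7 + 6 + 2 + 7 + 7 + 7 + 7 + 5 + 7 = 69 planks with no wood reaching 8.
The next plank forces some wood to 8, so 69 + 1 = 70.

70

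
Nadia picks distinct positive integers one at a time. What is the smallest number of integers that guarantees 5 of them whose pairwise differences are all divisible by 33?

133

Integers whose pairwise differences are multiples of 33 are exactly those sharing a remainder mod 33. By pigeonhole, the 33 residue classes mod 33 are the pigeonholes.
With 132 integers one could put 4 in each residue class and have no class reach 5.
The 133rd integer pushes some class to 5, so 33·4 + 1 = 133.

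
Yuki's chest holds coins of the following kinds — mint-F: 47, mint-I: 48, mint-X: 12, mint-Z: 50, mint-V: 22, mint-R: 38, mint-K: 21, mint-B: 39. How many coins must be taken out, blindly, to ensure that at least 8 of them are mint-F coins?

238

In the worst case for collecting mint-F coins, every non-mint-F coin comes out first.
There are 48 + 12 + 50 + 22 + 38 + 21 + 39 = 230 non-mint-F coins altogether.
After those, each further coin must be mint-F, so 230 + 8 = 238 draws guarantee 8 mint-F coins.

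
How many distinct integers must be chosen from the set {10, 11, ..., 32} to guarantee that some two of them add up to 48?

16

Group the elements by complementary pair {x, 48−x}: {16,32}, {17,31}, {18,30}, …, giving 8 two-element pairs, the single value 24 (it cannot pair with itself since the integers are distinct), and 6 integers whose partner 48−x falls outside [10,32].
Treating each of those 15 groups as a pigeonhole, one can pick one integer per group — 15 integers — with no two summing to 48.
The 16th integer lands in an occupied pair, forcing a sum of 48.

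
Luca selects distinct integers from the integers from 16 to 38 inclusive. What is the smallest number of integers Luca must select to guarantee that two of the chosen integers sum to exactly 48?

16

A set avoiding the sum 48 can contain at most one of each pair {x, 48−x}, plus the 7 elements whose complement lies outside the range or equal to its own complement.
The integers 24, …, 38 (15 of them) are such a set: any two sum to at least 24+25 = 49 > 48.
Pigeonhole: any 16th integer completes one of the 8 pairs, so 16 choices force a sum of 48.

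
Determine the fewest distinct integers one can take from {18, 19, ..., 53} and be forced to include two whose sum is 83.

25

Two chosen integers sum to 83 exactly when both halves of some pair {x, 83−x} with 30 ≤ x ≤ 83−x ≤ 53 are chosen — 12 such pairs.
The remaining 12 elements (those with no distinct partner in range) can never complete a 83-sum, so the worst case takes all of them and one from each pair: 12 + 12 = 24.
The 25th integer has to be the second member of some pair, so 24 + 1 = 25.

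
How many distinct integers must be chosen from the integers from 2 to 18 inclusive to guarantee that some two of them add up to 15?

Group the elements by complementary pair {x, 15−x}: {2,13}, {3,12}, {4,11}, …, giving 6 two-element pairs and 5 integers whose partner 15−x falls outside [2,18].
Treating each of those 11 groups as a pigeonhole, one can pick one integer per group — 11 integers — with no two summing to 15.
The 12th integer lands in an occupied pair, forcing a sum of 15.

12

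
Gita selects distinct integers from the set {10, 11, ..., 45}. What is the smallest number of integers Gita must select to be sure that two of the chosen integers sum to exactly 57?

20

Two chosen integers sum to 57 exactly when both halves of some pair {x, 57−x} with 12 ≤ x ≤ 57−x ≤ 45 are chosen — 17 such pairs.
The remaining 2 elements (those with no distinct partner in range) can never complete a 57-sum, so the worst case takes all of them and one from each pair: 2 + 17 = 19.
By pigeonhole, the 20th integer has to be the second member of some pair, so 19 + 1 = 20.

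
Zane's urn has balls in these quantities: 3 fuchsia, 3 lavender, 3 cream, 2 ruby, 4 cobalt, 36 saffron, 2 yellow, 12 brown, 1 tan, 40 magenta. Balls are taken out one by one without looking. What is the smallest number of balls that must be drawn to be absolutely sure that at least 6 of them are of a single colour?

34

An adversary could hand out at most 5 balls per colour (7 colours run out sooner): 3 + 3 + 3 + 2 + 4 + 5 + 2 + 5 + 1 + 5 = 33 balls and still no colour has 6.
By the pigeonhole principle, one more ball lands in a colour already at 5, so 34 draws are enough and 33 are not.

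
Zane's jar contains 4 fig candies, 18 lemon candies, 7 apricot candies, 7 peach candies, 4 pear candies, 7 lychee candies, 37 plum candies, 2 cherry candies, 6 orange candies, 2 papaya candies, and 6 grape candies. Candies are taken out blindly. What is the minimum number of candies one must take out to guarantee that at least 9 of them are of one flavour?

An adversary could hand out at most 8 candies per flavour (9 flavours run out sooner): 4 + 8 + 7 + 7 + 4 + 7 + 8 + 2 + 6 + 2 + 6 = 61 candies and still no flavour has 9.
By pigeonhole, one more candy lands in a flavour already at 8, so 62 draws are enough and 61 are not.

62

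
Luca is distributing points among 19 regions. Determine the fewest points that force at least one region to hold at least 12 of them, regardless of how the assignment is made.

210

With 209 points one could put exactly 11 in each of the 19 regions, and no region would reach 12.
One more point must land in a region that already has 11, giving it 12.
So 19 × 11 + 1 = 210 points are required.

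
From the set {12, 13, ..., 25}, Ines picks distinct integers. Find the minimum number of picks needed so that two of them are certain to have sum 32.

Two chosen integers sum to 32 exactly when both halves of some pair {x, 32−x} with 12 ≤ x ≤ 32−x ≤ 20 are chosen — 4 such pairs.
The remaining 6 elements (those with no distinct partner in range) can never complete a 32-sum, so the worst case takes all of them and one from each pair: 6 + 4 = 10.
The 11th integer has to be the second member of some pair, so 10 + 1 = 11.

11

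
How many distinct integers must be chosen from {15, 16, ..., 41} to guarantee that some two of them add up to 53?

Group the elements by complementary pair {x, 53−x}: {15,38}, {16,37}, {17,36}, …, giving 12 two-element pairs and 3 integers whose partner 53−x falls outside [15,41].
Pigeonhole: treating each of those 15 groups as a pigeonhole, one can pick one integer per group — 15 integers — with no two summing to 53.
The 16th integer lands in an occupied pair, forcing a sum of 53.

16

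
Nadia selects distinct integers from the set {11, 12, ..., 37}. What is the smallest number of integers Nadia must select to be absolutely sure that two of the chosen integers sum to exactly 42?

A set avoiding the sum 42 can contain at most one of each pair {x, 42−x}, plus the 7 elements whose complement lies outside the range or equal to its own complement.
The integers 21, …, 37 (17 of them) are such a set: any two sum to at least 21+22 = 43 > 42.
Any 18th integer completes one of the 10 pairs, so 18 choices force a sum of 42.

18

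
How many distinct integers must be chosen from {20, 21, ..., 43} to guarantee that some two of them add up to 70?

A set avoiding the sum 70 can contain at most one of each pair {x, 70−x}, plus the 8 elements whose complement lies outside the range or equal to its own complement.
The integers 20, …, 35 (16 of them) are such a set: any two sum to at least 20+21 = 41 and at most 34+35 = 69 < 70.
Any 17th integer completes one of the 8 pairs, so 17 choices force a sum of 70.

17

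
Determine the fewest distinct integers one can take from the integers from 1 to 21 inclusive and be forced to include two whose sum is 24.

13

A set avoiding the sum 24 can contain at most one of each pair {x, 24−x}, plus the 3 elements whose complement lies outside the range or equal to its own complement.
The integers 1, …, 12 (12 of them) are such a set: any two sum to at least 1+2 = 3 and at most 11+12 = 23 < 24.
By pigeonhole, any 13th integer completes one of the 9 pairs, so 13 choices force a sum of 24.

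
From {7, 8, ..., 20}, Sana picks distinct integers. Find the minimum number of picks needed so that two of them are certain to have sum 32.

A set avoiding the sum 32 can contain at most one of each pair {x, 32−x}, plus the 6 elements whose complement lies outside the range or equal to its own complement.
The integers 7, …, 16 (10 of them) are such a set: any two sum to at least 7+8 = 15 and at most 15+16 = 31 < 32.
By pigeonhole, any 11th integer completes one of the 4 pairs, so 11 choices force a sum of 32.

11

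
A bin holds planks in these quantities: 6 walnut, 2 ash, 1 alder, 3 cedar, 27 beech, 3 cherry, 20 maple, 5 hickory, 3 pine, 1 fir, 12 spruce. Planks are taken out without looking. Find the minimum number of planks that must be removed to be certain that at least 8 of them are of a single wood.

46

Put each drawn plank into a box by wood. The largest draw with every box below 8 takes min(count, 7) from each wood; woods with fewer than 7 contribute all they have.
Σ min(cᵢ, 7) = 6 + 2 + 1 + 3 + 7 + 3 + 7 + 5 + 3 + 1 + 7 = 45.
Draw number 45 + 1 = 46 must push one box to 8.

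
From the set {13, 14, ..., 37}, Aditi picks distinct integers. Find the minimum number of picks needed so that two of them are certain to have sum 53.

A set avoiding the sum 53 can contain at most one of each pair {x, 53−x}, plus the 3 elements whose complement lies outside the range.
The integers 13, …, 26 (14 of them) are such a set: any two sum to at least 13+14 = 27 and at most 25+26 = 51 < 53.
Pigeonhole: any 15th integer completes one of the 11 pairs, so 15 choices force a sum of 53.

15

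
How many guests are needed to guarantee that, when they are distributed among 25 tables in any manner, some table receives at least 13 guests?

301

With 300 guests one could put exactly 12 in each of the 25 tables, and no table would reach 13.
One more guest must land in a table that already has 12, giving it 13.
So 25 × 12 + 1 = 301 guests are required.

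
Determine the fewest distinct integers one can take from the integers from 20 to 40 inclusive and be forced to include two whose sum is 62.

13

Group the elements by complementary pair {x, 62−x}: {22,40}, {23,39}, {24,38}, …, giving 9 two-element pairs, the single value 31 (it cannot pair with itself since the integers are distinct), and 2 integers whose partner 62−x falls outside [20,40].
By pigeonhole, treating each of those 12 groups as a pigeonhole, one can pick one integer per group — 12 integers — with no two summing to 62.
The 13th integer lands in an occupied pair, forcing a sum of 62.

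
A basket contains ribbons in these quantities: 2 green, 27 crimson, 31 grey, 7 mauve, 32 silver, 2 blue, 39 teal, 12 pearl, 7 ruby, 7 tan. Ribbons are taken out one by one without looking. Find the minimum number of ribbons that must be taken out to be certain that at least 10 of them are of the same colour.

71

By pigeonhole, the 10 colours are the holes; the ribbons drawn are the pigeons.
To avoid 10 of any one colour, the worst case takes at most 9 of each colour, or every ribbon of a colour that has fewer than 9.
That gives 2 + 9 + 9 + 7 + 9 + 2 + 9 + 9 + 7 + 7 = 70 ribbons with no colour reaching 10.
The next ribbon forces some colour to 10, so 70 + 1 = 71.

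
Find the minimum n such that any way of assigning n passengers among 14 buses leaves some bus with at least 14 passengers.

183

With 182 passengers one could put exactly 13 in each of the 14 buses, and no bus would reach 14.
By the pigeonhole principle, one more passenger must land in a bus that already has 13, giving it 14.
So 14 × 13 + 1 = 183 passengers are required.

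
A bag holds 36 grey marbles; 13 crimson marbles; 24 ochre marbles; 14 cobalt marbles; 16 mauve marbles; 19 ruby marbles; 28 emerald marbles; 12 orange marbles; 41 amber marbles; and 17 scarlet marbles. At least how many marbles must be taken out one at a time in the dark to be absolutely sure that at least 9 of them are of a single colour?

An adversary could hand out at most 8 marbles per colour: 8 + 8 + 8 + 8 + 8 + 8 + 8 + 8 + 8 + 8 = 80 marbles and still no colour has 9.
One more marble lands in a colour already at 8, so 81 draws are enough and 80 are not.

81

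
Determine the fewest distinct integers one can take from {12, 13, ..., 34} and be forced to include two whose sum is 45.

Two chosen integers sum to 45 exactly when both halves of some pair {x, 45−x} with 12 ≤ x ≤ 45−x ≤ 33 are chosen — 11 such pairs.
The remaining 1 element (those with no distinct partner in range) can never complete a 45-sum, so the worst case takes all of them and one from each pair: 1 + 11 = 12.
By pigeonhole, the 13th integer has to be the second member of some pair, so 12 + 1 = 13.

13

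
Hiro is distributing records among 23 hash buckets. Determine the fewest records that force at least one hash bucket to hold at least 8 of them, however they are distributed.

With 161 records one could put exactly 7 in each of the 23 hash buckets, and no hash bucket would reach 8.
By the pigeonhole principle, one more record must land in a hash bucket that already has 7, giving it 8.
So 23 × 7 + 1 = 162 records are required.

162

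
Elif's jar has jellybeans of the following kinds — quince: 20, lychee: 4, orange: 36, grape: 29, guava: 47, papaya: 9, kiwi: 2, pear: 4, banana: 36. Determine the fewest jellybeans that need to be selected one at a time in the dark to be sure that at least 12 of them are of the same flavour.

75

By the pigeonhole principle, the 9 flavours are the holes; the jellybeans drawn are the pigeons.
To avoid 12 of any one flavour, the worst case takes at most 11 of each flavour, or every jellybean of a flavour that has fewer than 11.
That gives 11 + 4 + 11 + 11 + 11 + 9 + 2 + 4 + 11 = 74 jellybeans with no flavour reaching 12.
The next jellybean forces some flavour to 12, so 74 + 1 = 75.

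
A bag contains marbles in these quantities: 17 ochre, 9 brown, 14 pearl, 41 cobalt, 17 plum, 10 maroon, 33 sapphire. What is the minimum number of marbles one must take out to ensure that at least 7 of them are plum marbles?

131

In the worst case for collecting plum marbles, every non-plum marble comes out first.
There are 17 + 9 + 14 + 41 + 10 + 33 = 124 non-plum marbles altogether.
After those, each further marble must be plum, so 124 + 7 = 131 draws guarantee 7 plum marbles.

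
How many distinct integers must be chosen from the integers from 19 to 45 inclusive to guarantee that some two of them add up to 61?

16

Two chosen integers sum to 61 exactly when both halves of some pair {x, 61−x} with 19 ≤ x ≤ 61−x ≤ 42 are chosen — 12 such pairs.
The remaining 3 elements (those with no distinct partner in range) can never complete a 61-sum, so the worst case takes all of them and one from each pair: 3 + 12 = 15.
By pigeonhole, the 16th integer has to be the second member of some pair, so 15 + 1 = 16.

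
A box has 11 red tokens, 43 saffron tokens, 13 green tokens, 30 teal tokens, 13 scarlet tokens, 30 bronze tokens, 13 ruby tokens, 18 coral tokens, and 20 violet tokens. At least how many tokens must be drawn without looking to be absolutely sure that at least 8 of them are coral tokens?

In the worst case for collecting coral tokens, every non-coral token comes out first.
There are 11 + 43 + 13 + 30 + 13 + 30 + 13 + 20 = 173 non-coral tokens altogether.
After those, each further token must be coral, so 173 + 8 = 181 draws guarantee 8 coral tokens.

181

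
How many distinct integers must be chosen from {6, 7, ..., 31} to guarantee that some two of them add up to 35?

15

Two chosen integers sum to 35 exactly when both halves of some pair {x, 35−x} with 6 ≤ x ≤ 35−x ≤ 29 are chosen — 12 such pairs.
The remaining 2 elements (those with no distinct partner in range) can never complete a 35-sum, so the worst case takes all of them and one from each pair: 2 + 12 = 14.
By pigeonhole, the 15th integer has to be the second member of some pair, so 14 + 1 = 15.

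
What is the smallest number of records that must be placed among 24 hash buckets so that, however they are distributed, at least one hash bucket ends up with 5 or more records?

With 96 records one could put exactly 4 in each of the 24 hash buckets, and no hash bucket would reach 5.
One more record must land in a hash bucket that already has 4, giving it 5.
So 24 × 4 + 1 = 97 records are required.

97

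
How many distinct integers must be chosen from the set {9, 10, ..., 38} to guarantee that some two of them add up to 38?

21

Two chosen integers sum to 38 exactly when both halves of some pair {x, 38−x} with 9 ≤ x ≤ 38−x ≤ 29 are chosen — 10 such pairs.
The remaining 10 elements (those with no distinct partner in range) can never complete a 38-sum, so the worst case takes all of them and one from each pair: 10 + 10 = 20.
By the pigeonhole principle, the 21st integer has to be the second member of some pair, so 20 + 1 = 21.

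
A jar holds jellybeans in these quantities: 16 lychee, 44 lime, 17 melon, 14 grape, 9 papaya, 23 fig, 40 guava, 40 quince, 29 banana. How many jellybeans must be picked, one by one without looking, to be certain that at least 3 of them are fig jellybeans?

212

In the worst case for collecting fig jellybeans, every non-fig jellybean comes out first.
There are 16 + 44 + 17 + 14 + 9 + 40 + 40 + 29 = 209 non-fig jellybeans altogether.
After those, each further jellybean must be fig, so 209 + 3 = 212 draws guarantee 3 fig jellybeans.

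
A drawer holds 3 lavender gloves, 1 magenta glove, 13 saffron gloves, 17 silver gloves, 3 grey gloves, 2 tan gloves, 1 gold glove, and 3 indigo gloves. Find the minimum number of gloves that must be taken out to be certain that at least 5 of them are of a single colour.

22

Put each drawn glove into a box by colour. The largest draw with every box below 5 takes min(count, 4) from each colour; colours with fewer than 4 contribute all they have.
Σ min(cᵢ, 4) = 3 + 1 + 4 + 4 + 3 + 2 + 1 + 3 = 21.
Draw number 21 + 1 = 22 must push one box to 5.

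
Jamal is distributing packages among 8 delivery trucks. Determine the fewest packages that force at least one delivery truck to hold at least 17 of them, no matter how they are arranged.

129

With 128 packages one could put exactly 16 in each of the 8 delivery trucks, and no delivery truck would reach 17.
Pigeonhole: one more package must land in a delivery truck that already has 16, giving it 17.
So 8 × 16 + 1 = 129 packages are required.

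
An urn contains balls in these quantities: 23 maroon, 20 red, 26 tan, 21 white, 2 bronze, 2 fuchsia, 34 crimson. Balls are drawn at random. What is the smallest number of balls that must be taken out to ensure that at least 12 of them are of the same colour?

60

Pigeonhole: the 7 colours are the holes; the balls drawn are the pigeons.
To avoid 12 of any one colour, the worst case takes at most 11 of each colour, or every ball of a colour that has fewer than 11.
That gives 11 + 11 + 11 + 11 + 2 + 2 + 11 = 59 balls with no colour reaching 12.
The next ball forces some colour to 12, so 59 + 1 = 60.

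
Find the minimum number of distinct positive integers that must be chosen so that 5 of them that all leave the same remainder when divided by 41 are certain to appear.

By pigeonhole, the 41 residue classes mod 41 are the pigeonholes.
With 164 integers one could put 4 in each residue class and have no class reach 5.
The 165th integer pushes some class to 5, so 41·4 + 1 = 165.

165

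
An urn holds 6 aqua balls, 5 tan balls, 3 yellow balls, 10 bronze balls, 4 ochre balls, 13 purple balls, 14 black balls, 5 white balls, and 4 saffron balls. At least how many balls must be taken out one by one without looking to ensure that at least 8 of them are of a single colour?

Put each drawn ball into a box by colour. The largest draw with every box below 8 takes min(count, 7) from each colour; colours with fewer than 7 contribute all they have.
Σ min(cᵢ, 7) = 6 + 5 + 3 + 7 + 4 + 7 + 7 + 5 + 4 = 48.
Draw number 48 + 1 = 49 must push one box to 8.

49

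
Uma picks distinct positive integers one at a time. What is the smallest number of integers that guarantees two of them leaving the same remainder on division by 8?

The 8 residue classes mod 8 are the pigeonholes.
With 8 integers one could put 1 in each residue class and have no class reach 2.
The 9th integer pushes some class to 2, so 8·1 + 1 = 9.

9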